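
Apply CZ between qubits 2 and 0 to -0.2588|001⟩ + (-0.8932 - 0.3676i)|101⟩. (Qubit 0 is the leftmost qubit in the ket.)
-0.2588|001⟩ + (0.8932 + 0.3676i)|101⟩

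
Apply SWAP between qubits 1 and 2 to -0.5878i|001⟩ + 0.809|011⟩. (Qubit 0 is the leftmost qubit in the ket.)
-0.5878i|010⟩ + 0.809|011⟩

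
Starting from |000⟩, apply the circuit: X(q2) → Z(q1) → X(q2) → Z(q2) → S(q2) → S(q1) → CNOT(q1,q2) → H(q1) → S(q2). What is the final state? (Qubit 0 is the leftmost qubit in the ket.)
1/√2|000⟩ + 1/√2|010⟩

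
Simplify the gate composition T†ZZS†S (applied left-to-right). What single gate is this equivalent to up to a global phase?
T†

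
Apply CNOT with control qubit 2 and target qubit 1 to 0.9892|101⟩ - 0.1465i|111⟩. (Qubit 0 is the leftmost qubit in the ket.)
-0.1465i|101⟩ + 0.9892|111⟩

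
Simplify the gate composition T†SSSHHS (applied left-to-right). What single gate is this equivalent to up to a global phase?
T†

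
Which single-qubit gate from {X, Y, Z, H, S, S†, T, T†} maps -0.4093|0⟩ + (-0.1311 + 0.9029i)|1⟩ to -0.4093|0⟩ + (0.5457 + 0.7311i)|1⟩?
T†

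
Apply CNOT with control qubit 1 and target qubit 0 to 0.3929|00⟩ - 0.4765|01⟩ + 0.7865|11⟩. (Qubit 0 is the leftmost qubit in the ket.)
0.3929|00⟩ + 0.7865|01⟩ - 0.4765|11⟩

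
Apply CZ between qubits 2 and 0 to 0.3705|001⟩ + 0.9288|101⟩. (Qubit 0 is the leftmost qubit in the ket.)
0.3705|001⟩ - 0.9288|101⟩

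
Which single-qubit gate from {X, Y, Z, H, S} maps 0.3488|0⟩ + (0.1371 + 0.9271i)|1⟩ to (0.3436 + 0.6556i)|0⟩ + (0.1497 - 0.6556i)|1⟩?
H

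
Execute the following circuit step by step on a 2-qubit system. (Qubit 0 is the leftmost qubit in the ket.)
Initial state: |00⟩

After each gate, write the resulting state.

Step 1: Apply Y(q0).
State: i|10⟩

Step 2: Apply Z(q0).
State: -i|10⟩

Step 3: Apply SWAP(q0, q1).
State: -i|01⟩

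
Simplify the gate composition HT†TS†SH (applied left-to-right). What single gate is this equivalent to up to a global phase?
I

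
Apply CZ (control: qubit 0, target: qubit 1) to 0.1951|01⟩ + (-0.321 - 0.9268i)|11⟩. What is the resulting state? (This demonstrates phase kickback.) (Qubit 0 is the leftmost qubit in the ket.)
0.1951|01⟩ + (0.321 + 0.9268i)|11⟩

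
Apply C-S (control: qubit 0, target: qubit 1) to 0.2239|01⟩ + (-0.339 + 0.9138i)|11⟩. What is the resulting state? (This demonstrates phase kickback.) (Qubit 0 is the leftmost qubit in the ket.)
0.2239|01⟩ + (-0.9138 - 0.339i)|11⟩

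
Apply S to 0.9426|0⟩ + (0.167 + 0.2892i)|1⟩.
0.9426|0⟩ + (-0.2892 + 0.167i)|1⟩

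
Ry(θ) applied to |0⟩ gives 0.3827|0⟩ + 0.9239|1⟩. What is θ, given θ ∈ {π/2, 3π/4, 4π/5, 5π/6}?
3π/4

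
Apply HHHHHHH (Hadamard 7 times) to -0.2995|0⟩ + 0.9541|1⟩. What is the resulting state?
0.4629|0⟩ - 0.8864|1⟩

H² = I, so H^7 = H: a single Hadamard. With (a, b) = (-0.2995, 0.9541), H gives ((a + b)/√2, (a − b)/√2) = (0.4629, -0.8864).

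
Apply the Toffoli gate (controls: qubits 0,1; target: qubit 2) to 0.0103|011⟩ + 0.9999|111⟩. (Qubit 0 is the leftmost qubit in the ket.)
0.0103|011⟩ + 0.9999|110⟩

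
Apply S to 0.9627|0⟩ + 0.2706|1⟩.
0.9627|0⟩ + 0.2706i|1⟩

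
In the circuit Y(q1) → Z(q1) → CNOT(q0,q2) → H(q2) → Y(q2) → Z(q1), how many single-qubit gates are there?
5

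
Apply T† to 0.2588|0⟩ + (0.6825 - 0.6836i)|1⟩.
0.2588|0⟩ + (-0.0007778 - 0.966i)|1⟩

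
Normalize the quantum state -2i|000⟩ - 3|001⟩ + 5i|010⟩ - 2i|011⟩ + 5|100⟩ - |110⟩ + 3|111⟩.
-0.2279i|000⟩ - 0.3419|001⟩ + 0.5698i|010⟩ - 0.2279i|011⟩ + 0.5698|100⟩ - 0.114|110⟩ + 0.3419|111⟩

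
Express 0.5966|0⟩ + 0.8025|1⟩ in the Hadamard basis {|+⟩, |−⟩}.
0.9893|+⟩ - 0.1456|−⟩

With |ψ⟩ = α|0⟩ + β|1⟩, the Hadamard-basis coefficients are ⟨+|ψ⟩ = (α + β)/√2 and ⟨−|ψ⟩ = (α − β)/√2.
Here α = 0.5966, β = 0.8025: (α + β)/√2 = 0.9893, (α − β)/√2 = -0.1456.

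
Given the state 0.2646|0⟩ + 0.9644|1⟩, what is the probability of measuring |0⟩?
0.07001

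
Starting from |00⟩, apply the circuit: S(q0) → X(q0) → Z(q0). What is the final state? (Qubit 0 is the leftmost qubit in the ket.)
-|10⟩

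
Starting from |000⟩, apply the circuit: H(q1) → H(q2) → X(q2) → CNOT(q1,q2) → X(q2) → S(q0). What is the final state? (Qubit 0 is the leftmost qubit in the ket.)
1/2|000⟩ + 1/2|001⟩ + 1/2|010⟩ + 1/2|011⟩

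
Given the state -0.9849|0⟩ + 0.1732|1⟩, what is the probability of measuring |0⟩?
0.97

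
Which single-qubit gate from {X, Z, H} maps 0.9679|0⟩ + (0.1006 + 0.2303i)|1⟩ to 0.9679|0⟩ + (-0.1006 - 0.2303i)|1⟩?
Z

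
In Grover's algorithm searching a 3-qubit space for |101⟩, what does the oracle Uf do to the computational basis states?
Uf|x⟩ = -|x⟩ if x = 101, else |x⟩ (phase flip on target)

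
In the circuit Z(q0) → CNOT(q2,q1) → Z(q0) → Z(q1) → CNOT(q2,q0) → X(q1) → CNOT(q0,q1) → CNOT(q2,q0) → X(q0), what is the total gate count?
9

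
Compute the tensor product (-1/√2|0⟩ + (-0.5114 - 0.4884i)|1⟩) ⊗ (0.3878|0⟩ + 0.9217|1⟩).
-0.2742|00⟩ - 0.6517|01⟩ + (-0.1983 - 0.1894i)|10⟩ + (-0.4714 - 0.4502i)|11⟩

amp(|b₁b₂…⟩) = product of the factor amplitudes for bits b₁, b₂, …; only kets whose every factor amplitude is nonzero survive.
|00⟩: (-1/√2)(0.3878) = -0.2742
|01⟩: (-1/√2)(0.9217) = -0.6517
|10⟩: (-0.5114 - 0.4884i)(0.3878) = (-0.1983 - 0.1894i)
|11⟩: (-0.5114 - 0.4884i)(0.9217) = (-0.4714 - 0.4502i)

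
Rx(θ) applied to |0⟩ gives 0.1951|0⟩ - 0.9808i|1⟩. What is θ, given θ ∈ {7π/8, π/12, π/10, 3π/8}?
7π/8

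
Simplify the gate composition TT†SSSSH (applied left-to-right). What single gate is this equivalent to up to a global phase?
H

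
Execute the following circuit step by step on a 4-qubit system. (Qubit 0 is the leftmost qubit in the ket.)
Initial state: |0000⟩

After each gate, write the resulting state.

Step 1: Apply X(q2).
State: |0010⟩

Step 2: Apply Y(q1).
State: i|0110⟩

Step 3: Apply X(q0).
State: i|1110⟩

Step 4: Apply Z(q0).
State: -i|1110⟩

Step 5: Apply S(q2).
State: |1110⟩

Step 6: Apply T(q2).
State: (1/√2 + (1/√2)i)|1110⟩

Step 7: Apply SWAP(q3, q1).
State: (1/√2 + (1/√2)i)|1011⟩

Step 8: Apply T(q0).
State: i|1011⟩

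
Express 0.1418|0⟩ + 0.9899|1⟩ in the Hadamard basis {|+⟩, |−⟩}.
0.8002|+⟩ - 0.5997|−⟩

With |ψ⟩ = α|0⟩ + β|1⟩, the Hadamard-basis coefficients are ⟨+|ψ⟩ = (α + β)/√2 and ⟨−|ψ⟩ = (α − β)/√2.
Here α = 0.1418, β = 0.9899: (α + β)/√2 = 0.8002, (α − β)/√2 = -0.5997.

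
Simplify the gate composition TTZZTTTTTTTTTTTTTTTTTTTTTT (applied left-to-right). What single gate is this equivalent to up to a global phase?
I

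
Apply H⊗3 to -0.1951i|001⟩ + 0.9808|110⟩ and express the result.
(0.3468 - 0.06898i)|000⟩ + (0.3468 + 0.06898i)|001⟩ + (-0.3468 - 0.06898i)|010⟩ + (-0.3468 + 0.06898i)|011⟩ + (-0.3468 - 0.06898i)|100⟩ + (-0.3468 + 0.06898i)|101⟩ + (0.3468 - 0.06898i)|110⟩ + (0.3468 + 0.06898i)|111⟩

H⊗3 gives amp(|y⟩) = (1/2√2) Σ_x (−1)^(x·y) amp(|x⟩), where x·y is the number of positions in which both x and y have a 1.
|000⟩: (-0.1951i + 0.9808)/(2√2) = (0.3468 - 0.06898i)
|001⟩: (0.1951i + 0.9808)/(2√2) = (0.3468 + 0.06898i)
|010⟩: (-0.1951i - 0.9808)/(2√2) = (-0.3468 - 0.06898i)
|011⟩: (0.1951i - 0.9808)/(2√2) = (-0.3468 + 0.06898i)
|100⟩: (-0.1951i - 0.9808)/(2√2) = (-0.3468 - 0.06898i)
|101⟩: (0.1951i - 0.9808)/(2√2) = (-0.3468 + 0.06898i)
|110⟩: (-0.1951i + 0.9808)/(2√2) = (0.3468 - 0.06898i)
|111⟩: (0.1951i + 0.9808)/(2√2) = (0.3468 + 0.06898i)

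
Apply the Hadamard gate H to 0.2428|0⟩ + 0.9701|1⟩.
0.8576|0⟩ - 0.5143|1⟩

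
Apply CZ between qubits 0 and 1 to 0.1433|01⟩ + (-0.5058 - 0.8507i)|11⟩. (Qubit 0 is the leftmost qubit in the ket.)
0.1433|01⟩ + (0.5058 + 0.8507i)|11⟩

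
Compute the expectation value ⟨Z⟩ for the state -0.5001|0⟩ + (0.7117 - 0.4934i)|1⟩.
-0.4999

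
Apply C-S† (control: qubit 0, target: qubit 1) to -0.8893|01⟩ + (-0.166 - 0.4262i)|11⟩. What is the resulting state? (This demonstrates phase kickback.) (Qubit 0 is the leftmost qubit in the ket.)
-0.8893|01⟩ + (-0.4262 + 0.166i)|11⟩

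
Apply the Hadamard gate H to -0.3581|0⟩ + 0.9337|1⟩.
0.407|0⟩ - 0.9134|1⟩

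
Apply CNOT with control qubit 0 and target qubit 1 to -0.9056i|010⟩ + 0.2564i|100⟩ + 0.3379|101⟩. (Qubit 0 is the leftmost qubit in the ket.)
-0.9056i|010⟩ + 0.2564i|110⟩ + 0.3379|111⟩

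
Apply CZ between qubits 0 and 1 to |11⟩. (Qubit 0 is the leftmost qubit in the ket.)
-|11⟩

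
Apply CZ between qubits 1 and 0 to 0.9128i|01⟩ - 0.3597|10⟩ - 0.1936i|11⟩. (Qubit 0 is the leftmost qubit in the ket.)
0.9128i|01⟩ - 0.3597|10⟩ + 0.1936i|11⟩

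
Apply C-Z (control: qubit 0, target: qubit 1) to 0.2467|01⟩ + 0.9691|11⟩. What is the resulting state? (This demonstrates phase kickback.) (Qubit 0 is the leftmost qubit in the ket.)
0.2467|01⟩ - 0.9691|11⟩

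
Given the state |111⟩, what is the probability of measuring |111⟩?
1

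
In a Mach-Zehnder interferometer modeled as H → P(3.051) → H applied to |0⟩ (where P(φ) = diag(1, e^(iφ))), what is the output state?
(0.00205 + 0.04523i)|0⟩ + (0.9979 - 0.04523i)|1⟩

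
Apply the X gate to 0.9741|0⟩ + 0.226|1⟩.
0.226|0⟩ + 0.9741|1⟩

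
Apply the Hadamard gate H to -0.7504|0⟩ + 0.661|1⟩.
-0.06322|0⟩ - 0.998|1⟩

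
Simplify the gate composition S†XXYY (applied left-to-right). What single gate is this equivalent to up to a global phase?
S†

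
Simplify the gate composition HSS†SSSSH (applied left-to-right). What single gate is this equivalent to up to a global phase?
I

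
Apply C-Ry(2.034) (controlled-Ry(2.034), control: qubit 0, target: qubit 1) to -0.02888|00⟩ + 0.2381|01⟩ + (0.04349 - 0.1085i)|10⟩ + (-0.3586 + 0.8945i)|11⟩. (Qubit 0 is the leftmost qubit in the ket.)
-0.02888|00⟩ + 0.2381|01⟩ + (0.3279 - 0.8179i)|10⟩ + (-0.1516 + 0.3782i)|11⟩

C-Ry(2.034) leaves the control-|0⟩ kets |00⟩, |01⟩ unchanged and applies Ry(2.034) to qubit 1 on the control-|1⟩ pair (|10⟩, |11⟩).
Ry(2.034) = [[cos(θ/2), −sin(θ/2)], [sin(θ/2), cos(θ/2)]]; θ = 2.034, cos(θ/2) ≈ 0.52592, sin(θ/2) ≈ 0.850534.
With a = amp(|10⟩) = (0.04349 - 0.1085i) and b = amp(|11⟩) = (-0.3586 + 0.8945i):
new amp(|10⟩) = (0.52592)·a + (-0.850534)·b = (0.3279 - 0.8179i)
new amp(|11⟩) = (0.850534)·a + (0.52592)·b = (-0.1516 + 0.3782i)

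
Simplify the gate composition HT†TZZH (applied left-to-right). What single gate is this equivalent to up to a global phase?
I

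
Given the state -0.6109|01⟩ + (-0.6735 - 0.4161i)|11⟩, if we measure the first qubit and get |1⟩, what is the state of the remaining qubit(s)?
(-0.8507 - 0.5256i)|1⟩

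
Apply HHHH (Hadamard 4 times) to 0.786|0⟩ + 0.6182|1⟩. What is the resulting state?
0.786|0⟩ + 0.6182|1⟩

H² = I, so an even number of Hadamards cancels: H^4 = I and the state is unchanged.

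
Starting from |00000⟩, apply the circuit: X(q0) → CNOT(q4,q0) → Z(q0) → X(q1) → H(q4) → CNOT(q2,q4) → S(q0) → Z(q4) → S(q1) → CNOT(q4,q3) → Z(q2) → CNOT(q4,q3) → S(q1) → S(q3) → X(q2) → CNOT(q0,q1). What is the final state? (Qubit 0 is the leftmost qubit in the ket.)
(1/√2)i|10100⟩ - (1/√2)i|10101⟩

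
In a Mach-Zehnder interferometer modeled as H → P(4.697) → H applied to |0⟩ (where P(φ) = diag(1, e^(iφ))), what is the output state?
(0.4923 - 0.4999i)|0⟩ + (0.5077 + 0.4999i)|1⟩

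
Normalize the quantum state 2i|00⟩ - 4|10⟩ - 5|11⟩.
0.2981i|00⟩ - 0.5963|10⟩ - 0.7454|11⟩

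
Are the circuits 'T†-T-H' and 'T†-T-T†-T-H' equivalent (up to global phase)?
Yes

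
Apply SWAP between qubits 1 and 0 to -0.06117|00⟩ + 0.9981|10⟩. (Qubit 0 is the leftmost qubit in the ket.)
-0.06117|00⟩ + 0.9981|01⟩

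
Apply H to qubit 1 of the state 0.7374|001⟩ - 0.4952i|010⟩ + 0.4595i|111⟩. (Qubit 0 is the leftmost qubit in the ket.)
-0.3502i|000⟩ + 0.5214|001⟩ + 0.3502i|010⟩ + 0.5214|011⟩ + 0.3249i|101⟩ - 0.3249i|111⟩

H on qubit 1 mixes each pair of kets that differ only in qubit 1: amplitudes (a, b) of (|…0…⟩, |…1…⟩) become ((a + b)/√2, (a − b)/√2). Kets absent from the input have amplitude 0.
(|000⟩, |010⟩): (a, b) = (0, -0.4952i) → (-0.3502i, 0.3502i)
(|001⟩, |011⟩): (a, b) = (0.7374, 0) → (0.5214, 0.5214)
(|101⟩, |111⟩): (a, b) = (0, 0.4595i) → (0.3249i, -0.3249i)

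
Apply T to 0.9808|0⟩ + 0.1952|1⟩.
0.9808|0⟩ + (0.138 + 0.138i)|1⟩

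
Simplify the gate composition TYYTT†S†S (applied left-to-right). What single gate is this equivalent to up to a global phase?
T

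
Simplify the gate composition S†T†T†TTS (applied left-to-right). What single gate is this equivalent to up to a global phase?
I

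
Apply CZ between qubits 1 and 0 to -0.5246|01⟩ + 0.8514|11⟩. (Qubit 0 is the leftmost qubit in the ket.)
-0.5246|01⟩ - 0.8514|11⟩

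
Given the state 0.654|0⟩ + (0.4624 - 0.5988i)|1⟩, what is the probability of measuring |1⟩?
0.5724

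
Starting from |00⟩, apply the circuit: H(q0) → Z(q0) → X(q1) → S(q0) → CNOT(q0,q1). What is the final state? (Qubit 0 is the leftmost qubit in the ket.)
1/√2|01⟩ - (1/√2)i|10⟩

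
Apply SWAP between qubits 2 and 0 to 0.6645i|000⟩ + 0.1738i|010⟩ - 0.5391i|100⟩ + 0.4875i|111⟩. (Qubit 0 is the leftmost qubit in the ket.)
0.6645i|000⟩ - 0.5391i|001⟩ + 0.1738i|010⟩ + 0.4875i|111⟩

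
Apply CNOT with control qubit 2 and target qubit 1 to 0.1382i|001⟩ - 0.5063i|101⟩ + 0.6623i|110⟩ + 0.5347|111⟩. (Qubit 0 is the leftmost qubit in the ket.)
0.1382i|011⟩ + 0.5347|101⟩ + 0.6623i|110⟩ - 0.5063i|111⟩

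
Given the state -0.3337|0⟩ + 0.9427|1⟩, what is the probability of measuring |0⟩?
0.1114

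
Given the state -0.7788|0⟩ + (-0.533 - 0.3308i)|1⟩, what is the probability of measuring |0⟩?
0.6065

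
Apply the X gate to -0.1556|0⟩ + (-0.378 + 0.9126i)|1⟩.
(-0.378 + 0.9126i)|0⟩ - 0.1556|1⟩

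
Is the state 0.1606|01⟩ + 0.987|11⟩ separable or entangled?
Separable

Writing the state as a|00⟩ + b|01⟩ + c|10⟩ + d|11⟩, it is a product state iff ad − bc = 0.
Here (a, b, c, d) = (0, 0.1606, 0, 0.987): ad − bc = (0)(0.987) − (0.1606)(0) = 0, so the state is separable.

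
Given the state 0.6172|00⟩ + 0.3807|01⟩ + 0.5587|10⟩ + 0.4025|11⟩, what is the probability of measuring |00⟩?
0.3809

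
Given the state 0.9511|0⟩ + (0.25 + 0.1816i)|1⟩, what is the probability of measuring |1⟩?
0.09548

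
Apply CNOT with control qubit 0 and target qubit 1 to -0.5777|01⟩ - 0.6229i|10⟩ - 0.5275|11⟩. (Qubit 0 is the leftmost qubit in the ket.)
-0.5777|01⟩ - 0.5275|10⟩ - 0.6229i|11⟩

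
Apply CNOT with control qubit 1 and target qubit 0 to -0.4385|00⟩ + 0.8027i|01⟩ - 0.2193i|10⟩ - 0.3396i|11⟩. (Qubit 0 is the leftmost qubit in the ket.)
-0.4385|00⟩ - 0.3396i|01⟩ - 0.2193i|10⟩ + 0.8027i|11⟩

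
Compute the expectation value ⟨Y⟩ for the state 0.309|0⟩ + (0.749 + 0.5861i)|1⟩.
0.3622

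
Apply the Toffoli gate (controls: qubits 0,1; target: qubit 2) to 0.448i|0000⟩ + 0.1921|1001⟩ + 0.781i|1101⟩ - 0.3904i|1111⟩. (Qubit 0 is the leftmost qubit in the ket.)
0.448i|0000⟩ + 0.1921|1001⟩ - 0.3904i|1101⟩ + 0.781i|1111⟩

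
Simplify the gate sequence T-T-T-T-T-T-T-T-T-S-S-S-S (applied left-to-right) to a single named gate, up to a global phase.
T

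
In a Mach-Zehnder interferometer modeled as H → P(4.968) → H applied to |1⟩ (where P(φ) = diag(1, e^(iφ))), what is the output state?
(0.3736 + 0.4838i)|0⟩ + (0.6264 - 0.4838i)|1⟩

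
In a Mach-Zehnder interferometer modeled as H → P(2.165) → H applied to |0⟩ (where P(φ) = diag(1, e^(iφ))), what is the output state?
(0.2201 + 0.4143i)|0⟩ + (0.7799 - 0.4143i)|1⟩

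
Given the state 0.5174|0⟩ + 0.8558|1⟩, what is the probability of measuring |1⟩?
0.7324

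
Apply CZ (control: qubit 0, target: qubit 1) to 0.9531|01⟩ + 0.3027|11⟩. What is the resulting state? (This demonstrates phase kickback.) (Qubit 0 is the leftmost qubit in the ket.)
0.9531|01⟩ - 0.3027|11⟩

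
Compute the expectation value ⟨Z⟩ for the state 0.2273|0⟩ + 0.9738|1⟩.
-0.8966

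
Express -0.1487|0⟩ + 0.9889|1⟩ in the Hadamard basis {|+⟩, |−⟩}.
0.5941|+⟩ - 0.8044|−⟩

With |ψ⟩ = α|0⟩ + β|1⟩, the Hadamard-basis coefficients are ⟨+|ψ⟩ = (α + β)/√2 and ⟨−|ψ⟩ = (α − β)/√2.
Here α = -0.1487, β = 0.9889: (α + β)/√2 = 0.5941, (α − β)/√2 = -0.8044.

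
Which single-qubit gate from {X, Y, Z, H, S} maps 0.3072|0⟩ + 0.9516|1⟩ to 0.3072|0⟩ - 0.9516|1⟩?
Z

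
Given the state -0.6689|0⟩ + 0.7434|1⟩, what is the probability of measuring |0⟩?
0.4474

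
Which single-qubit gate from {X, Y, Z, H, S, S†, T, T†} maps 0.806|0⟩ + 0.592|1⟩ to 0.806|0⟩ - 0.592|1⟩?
Z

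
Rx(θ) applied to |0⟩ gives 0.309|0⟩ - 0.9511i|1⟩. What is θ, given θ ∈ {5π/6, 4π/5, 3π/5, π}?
4π/5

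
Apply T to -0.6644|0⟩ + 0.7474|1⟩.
-0.6644|0⟩ + (0.5285 + 0.5285i)|1⟩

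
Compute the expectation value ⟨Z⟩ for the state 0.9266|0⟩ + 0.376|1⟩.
0.7172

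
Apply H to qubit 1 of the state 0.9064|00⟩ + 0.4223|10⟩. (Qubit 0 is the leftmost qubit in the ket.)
0.6409|00⟩ + 0.6409|01⟩ + 0.2986|10⟩ + 0.2986|11⟩

H on qubit 1 mixes each pair of kets that differ only in qubit 1: amplitudes (a, b) of (|…0…⟩, |…1…⟩) become ((a + b)/√2, (a − b)/√2). Kets absent from the input have amplitude 0.
(|00⟩, |01⟩): (a, b) = (0.9064, 0) → (0.6409, 0.6409)
(|10⟩, |11⟩): (a, b) = (0.4223, 0) → (0.2986, 0.2986)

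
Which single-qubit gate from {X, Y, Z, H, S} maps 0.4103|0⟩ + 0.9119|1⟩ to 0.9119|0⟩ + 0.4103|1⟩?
X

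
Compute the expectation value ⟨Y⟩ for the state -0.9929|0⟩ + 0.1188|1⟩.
0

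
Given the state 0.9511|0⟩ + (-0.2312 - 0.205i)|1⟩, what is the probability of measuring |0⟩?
0.9046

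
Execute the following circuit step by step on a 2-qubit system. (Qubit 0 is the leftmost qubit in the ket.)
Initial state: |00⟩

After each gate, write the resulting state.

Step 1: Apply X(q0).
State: |10⟩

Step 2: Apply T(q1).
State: |10⟩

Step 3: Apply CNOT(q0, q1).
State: |11⟩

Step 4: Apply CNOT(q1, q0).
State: |01⟩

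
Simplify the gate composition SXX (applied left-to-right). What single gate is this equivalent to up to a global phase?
S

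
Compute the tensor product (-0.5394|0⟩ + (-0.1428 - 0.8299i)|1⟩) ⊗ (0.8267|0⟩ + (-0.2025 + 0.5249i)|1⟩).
-0.4459|00⟩ + (0.1092 - 0.2831i)|01⟩ + (-0.1181 - 0.6861i)|10⟩ + (0.4645 + 0.0931i)|11⟩

amp(|b₁b₂…⟩) = product of the factor amplitudes for bits b₁, b₂, …; only kets whose every factor amplitude is nonzero survive.
|00⟩: (-0.5394)(0.8267) = -0.4459
|01⟩: (-0.5394)(-0.2025 + 0.5249i) = (0.1092 - 0.2831i)
|10⟩: (-0.1428 - 0.8299i)(0.8267) = (-0.1181 - 0.6861i)
|11⟩: (-0.1428 - 0.8299i)(-0.2025 + 0.5249i) = (0.4645 + 0.0931i)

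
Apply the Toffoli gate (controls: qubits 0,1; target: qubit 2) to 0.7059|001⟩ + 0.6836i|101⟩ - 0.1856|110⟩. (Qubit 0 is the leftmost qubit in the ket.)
0.7059|001⟩ + 0.6836i|101⟩ - 0.1856|111⟩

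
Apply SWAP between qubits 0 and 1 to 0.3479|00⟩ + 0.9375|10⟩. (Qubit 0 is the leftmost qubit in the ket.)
0.3479|00⟩ + 0.9375|01⟩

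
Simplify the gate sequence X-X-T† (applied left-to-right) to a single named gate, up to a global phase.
T†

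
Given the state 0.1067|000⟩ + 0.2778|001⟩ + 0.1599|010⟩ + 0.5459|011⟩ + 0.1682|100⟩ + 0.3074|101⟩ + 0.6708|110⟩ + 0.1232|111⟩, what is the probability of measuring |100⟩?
0.02829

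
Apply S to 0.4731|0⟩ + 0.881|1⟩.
0.4731|0⟩ + 0.881i|1⟩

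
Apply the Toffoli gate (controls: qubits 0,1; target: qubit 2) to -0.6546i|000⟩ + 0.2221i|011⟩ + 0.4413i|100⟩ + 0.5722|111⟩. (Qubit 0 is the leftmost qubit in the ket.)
-0.6546i|000⟩ + 0.2221i|011⟩ + 0.4413i|100⟩ + 0.5722|110⟩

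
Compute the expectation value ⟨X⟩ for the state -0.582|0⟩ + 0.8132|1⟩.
-0.9466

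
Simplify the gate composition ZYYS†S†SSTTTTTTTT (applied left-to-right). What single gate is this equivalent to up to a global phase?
Z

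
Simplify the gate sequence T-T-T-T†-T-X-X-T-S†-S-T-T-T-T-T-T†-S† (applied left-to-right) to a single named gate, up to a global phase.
S†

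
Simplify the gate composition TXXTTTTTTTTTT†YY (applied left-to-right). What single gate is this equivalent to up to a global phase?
T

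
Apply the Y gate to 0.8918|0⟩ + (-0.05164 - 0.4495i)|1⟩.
(-0.4495 + 0.05164i)|0⟩ + 0.8918i|1⟩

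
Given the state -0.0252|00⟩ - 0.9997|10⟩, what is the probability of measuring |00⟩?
0.000635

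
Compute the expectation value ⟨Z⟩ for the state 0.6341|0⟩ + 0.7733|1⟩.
-0.1959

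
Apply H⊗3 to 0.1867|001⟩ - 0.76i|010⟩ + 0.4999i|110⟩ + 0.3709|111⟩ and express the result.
(0.1971 - 0.09196i)|000⟩ + (-0.1971 - 0.09196i)|001⟩ + (-0.06512 + 0.09196i)|010⟩ + (0.06512 + 0.09196i)|011⟩ + (-0.06512 - 0.4454i)|100⟩ + (0.06512 - 0.4454i)|101⟩ + (0.1971 + 0.4454i)|110⟩ + (-0.1971 + 0.4454i)|111⟩

H⊗3 gives amp(|y⟩) = (1/2√2) Σ_x (−1)^(x·y) amp(|x⟩), where x·y is the number of positions in which both x and y have a 1.
|000⟩: (0.1867 - 0.76i + 0.4999i + 0.3709)/(2√2) = (0.1971 - 0.09196i)
|001⟩: (-0.1867 - 0.76i + 0.4999i - 0.3709)/(2√2) = (-0.1971 - 0.09196i)
|010⟩: (0.1867 + 0.76i - 0.4999i - 0.3709)/(2√2) = (-0.06512 + 0.09196i)
|011⟩: (-0.1867 + 0.76i - 0.4999i + 0.3709)/(2√2) = (0.06512 + 0.09196i)
|100⟩: (0.1867 - 0.76i - 0.4999i - 0.3709)/(2√2) = (-0.06512 - 0.4454i)
|101⟩: (-0.1867 - 0.76i - 0.4999i + 0.3709)/(2√2) = (0.06512 - 0.4454i)
|110⟩: (0.1867 + 0.76i + 0.4999i + 0.3709)/(2√2) = (0.1971 + 0.4454i)
|111⟩: (-0.1867 + 0.76i + 0.4999i - 0.3709)/(2√2) = (-0.1971 + 0.4454i)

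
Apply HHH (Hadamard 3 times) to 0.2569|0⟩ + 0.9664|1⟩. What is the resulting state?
0.865|0⟩ - 0.5017|1⟩

H² = I, so H^3 = H: a single Hadamard. With (a, b) = (0.2569, 0.9664), H gives ((a + b)/√2, (a − b)/√2) = (0.865, -0.5017).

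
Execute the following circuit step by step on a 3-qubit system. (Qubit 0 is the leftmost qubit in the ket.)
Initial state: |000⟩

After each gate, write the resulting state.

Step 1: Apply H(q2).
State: 1/√2|000⟩ + 1/√2|001⟩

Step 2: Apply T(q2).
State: 1/√2|000⟩ + (1/2 + (1/2)i)|001⟩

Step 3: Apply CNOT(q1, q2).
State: 1/√2|000⟩ + (1/2 + (1/2)i)|001⟩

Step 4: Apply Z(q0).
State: 1/√2|000⟩ + (1/2 + (1/2)i)|001⟩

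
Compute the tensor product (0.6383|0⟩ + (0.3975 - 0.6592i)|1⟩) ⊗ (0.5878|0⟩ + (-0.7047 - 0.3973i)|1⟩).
0.3752|00⟩ + (-0.4498 - 0.2536i)|01⟩ + (0.2337 - 0.3875i)|10⟩ + (-0.542 + 0.3066i)|11⟩

amp(|b₁b₂…⟩) = product of the factor amplitudes for bits b₁, b₂, …; only kets whose every factor amplitude is nonzero survive.
|00⟩: (0.6383)(0.5878) = 0.3752
|01⟩: (0.6383)(-0.7047 - 0.3973i) = (-0.4498 - 0.2536i)
|10⟩: (0.3975 - 0.6592i)(0.5878) = (0.2337 - 0.3875i)
|11⟩: (0.3975 - 0.6592i)(-0.7047 - 0.3973i) = (-0.542 + 0.3066i)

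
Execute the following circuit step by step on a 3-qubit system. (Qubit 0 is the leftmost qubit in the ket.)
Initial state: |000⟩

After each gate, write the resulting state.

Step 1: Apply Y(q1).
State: i|010⟩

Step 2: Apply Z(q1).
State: -i|010⟩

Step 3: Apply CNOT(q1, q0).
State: -i|110⟩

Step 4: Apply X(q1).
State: -i|100⟩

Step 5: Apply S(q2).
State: -i|100⟩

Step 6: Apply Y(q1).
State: |110⟩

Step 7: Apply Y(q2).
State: i|111⟩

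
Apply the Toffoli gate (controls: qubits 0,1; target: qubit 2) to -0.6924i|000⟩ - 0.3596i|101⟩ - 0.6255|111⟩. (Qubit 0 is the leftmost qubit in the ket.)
-0.6924i|000⟩ - 0.3596i|101⟩ - 0.6255|110⟩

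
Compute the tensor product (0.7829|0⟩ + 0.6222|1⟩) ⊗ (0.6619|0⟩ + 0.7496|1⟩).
0.5182|00⟩ + 0.5869|01⟩ + 0.4118|10⟩ + 0.4664|11⟩

amp(|b₁b₂…⟩) = product of the factor amplitudes for bits b₁, b₂, …; only kets whose every factor amplitude is nonzero survive.
|00⟩: (0.7829)(0.6619) = 0.5182
|01⟩: (0.7829)(0.7496) = 0.5869
|10⟩: (0.6222)(0.6619) = 0.4118
|11⟩: (0.6222)(0.7496) = 0.4664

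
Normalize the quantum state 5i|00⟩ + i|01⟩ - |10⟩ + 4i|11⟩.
0.7625i|00⟩ + 0.1525i|01⟩ - 0.1525|10⟩ + 0.61i|11⟩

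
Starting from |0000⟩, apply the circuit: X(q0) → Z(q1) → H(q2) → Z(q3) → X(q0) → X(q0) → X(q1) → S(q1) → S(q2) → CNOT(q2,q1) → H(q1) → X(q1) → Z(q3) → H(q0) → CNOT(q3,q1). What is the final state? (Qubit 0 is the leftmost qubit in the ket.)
-(1/√8)i|0000⟩ - 1/√8|0010⟩ + (1/√8)i|0100⟩ - 1/√8|0110⟩ + (1/√8)i|1000⟩ + 1/√8|1010⟩ - (1/√8)i|1100⟩ + 1/√8|1110⟩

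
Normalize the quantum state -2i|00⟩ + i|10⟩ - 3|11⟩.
-0.5345i|00⟩ + 0.2673i|10⟩ - 0.8018|11⟩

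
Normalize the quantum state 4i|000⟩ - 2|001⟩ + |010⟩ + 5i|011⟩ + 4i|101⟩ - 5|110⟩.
0.4288i|000⟩ - 0.2144|001⟩ + 0.1072|010⟩ + 0.5361i|011⟩ + 0.4288i|101⟩ - 0.5361|110⟩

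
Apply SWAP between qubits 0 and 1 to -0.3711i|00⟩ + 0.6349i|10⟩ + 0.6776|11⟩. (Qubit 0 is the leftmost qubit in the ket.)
-0.3711i|00⟩ + 0.6349i|01⟩ + 0.6776|11⟩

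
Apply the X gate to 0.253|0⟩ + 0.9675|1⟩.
0.9675|0⟩ + 0.253|1⟩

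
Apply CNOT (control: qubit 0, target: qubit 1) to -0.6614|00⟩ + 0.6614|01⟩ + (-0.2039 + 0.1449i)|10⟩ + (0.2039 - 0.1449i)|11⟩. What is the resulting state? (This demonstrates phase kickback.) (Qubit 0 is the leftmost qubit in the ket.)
-0.6614|00⟩ + 0.6614|01⟩ + (0.2039 - 0.1449i)|10⟩ + (-0.2039 + 0.1449i)|11⟩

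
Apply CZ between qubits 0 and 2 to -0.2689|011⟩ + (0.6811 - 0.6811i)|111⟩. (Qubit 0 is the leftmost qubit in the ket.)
-0.2689|011⟩ + (-0.6811 + 0.6811i)|111⟩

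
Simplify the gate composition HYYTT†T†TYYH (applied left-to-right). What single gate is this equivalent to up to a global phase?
I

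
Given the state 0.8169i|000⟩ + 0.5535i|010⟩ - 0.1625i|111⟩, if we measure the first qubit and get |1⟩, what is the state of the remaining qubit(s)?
-i|11⟩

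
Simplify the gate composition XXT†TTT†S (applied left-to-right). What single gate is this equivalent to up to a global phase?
S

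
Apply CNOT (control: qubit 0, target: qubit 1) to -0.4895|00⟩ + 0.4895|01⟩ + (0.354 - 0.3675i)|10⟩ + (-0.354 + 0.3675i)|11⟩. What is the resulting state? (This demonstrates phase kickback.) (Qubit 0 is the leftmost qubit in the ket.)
-0.4895|00⟩ + 0.4895|01⟩ + (-0.354 + 0.3675i)|10⟩ + (0.354 - 0.3675i)|11⟩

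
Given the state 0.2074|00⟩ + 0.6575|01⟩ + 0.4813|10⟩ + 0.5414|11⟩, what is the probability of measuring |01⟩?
0.4323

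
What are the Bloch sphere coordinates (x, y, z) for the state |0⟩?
(0, 0, 1)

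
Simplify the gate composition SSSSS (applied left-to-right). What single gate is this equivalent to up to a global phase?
S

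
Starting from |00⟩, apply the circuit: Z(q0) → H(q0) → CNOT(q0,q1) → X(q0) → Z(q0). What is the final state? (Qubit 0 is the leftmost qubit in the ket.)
1/√2|01⟩ - 1/√2|10⟩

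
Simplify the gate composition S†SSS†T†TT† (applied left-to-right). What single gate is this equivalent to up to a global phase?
T†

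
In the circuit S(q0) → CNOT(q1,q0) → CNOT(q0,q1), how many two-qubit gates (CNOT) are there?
2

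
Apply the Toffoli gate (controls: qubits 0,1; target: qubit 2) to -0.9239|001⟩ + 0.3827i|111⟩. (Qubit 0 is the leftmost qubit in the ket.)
-0.9239|001⟩ + 0.3827i|110⟩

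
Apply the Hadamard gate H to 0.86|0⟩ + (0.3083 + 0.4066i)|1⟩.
(0.8261 + 0.2875i)|0⟩ + (0.3901 - 0.2875i)|1⟩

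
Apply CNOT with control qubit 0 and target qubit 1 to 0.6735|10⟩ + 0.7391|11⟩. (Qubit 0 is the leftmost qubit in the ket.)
0.7391|10⟩ + 0.6735|11⟩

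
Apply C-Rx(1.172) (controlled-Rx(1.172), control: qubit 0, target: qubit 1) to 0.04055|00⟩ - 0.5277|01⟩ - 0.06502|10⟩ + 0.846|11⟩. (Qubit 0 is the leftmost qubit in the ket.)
0.04055|00⟩ - 0.5277|01⟩ + (-0.05417 - 0.4679i)|10⟩ + (0.7049 + 0.03596i)|11⟩

C-Rx(1.172) leaves the control-|0⟩ kets |00⟩, |01⟩ unchanged and applies Rx(1.172) to qubit 1 on the control-|1⟩ pair (|10⟩, |11⟩).
Rx(1.172) = [[cos(θ/2), −i·sin(θ/2)], [−i·sin(θ/2), cos(θ/2)]]; θ = 1.172, cos(θ/2) ≈ 0.833159, sin(θ/2) ≈ 0.553033.
With a = amp(|10⟩) = -0.06502 and b = amp(|11⟩) = 0.846:
new amp(|10⟩) = (0.833159)·a + (-0.553033i)·b = (-0.05417 - 0.4679i)
new amp(|11⟩) = (-0.553033i)·a + (0.833159)·b = (0.7049 + 0.03596i)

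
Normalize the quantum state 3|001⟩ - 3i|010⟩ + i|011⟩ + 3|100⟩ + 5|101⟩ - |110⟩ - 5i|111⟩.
0.3375|001⟩ - 0.3375i|010⟩ + 0.1125i|011⟩ + 0.3375|100⟩ + 0.5625|101⟩ - 0.1125|110⟩ - 0.5625i|111⟩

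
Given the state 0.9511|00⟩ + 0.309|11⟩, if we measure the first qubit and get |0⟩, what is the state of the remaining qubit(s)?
|0⟩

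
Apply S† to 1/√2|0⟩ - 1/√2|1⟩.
1/√2|0⟩ + (1/√2)i|1⟩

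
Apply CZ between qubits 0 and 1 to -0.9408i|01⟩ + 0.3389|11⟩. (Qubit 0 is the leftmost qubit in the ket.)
-0.9408i|01⟩ - 0.3389|11⟩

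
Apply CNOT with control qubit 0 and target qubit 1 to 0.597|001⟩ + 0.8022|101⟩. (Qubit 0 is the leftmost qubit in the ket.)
0.597|001⟩ + 0.8022|111⟩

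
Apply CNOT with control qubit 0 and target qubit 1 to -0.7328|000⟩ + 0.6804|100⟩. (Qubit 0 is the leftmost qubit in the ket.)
-0.7328|000⟩ + 0.6804|110⟩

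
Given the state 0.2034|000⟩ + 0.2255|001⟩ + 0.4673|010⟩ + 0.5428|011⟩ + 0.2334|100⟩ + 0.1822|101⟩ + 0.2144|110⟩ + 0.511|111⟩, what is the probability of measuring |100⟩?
0.05448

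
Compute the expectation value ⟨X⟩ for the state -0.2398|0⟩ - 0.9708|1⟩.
0.4656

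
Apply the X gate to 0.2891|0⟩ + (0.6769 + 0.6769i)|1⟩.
(0.6769 + 0.6769i)|0⟩ + 0.2891|1⟩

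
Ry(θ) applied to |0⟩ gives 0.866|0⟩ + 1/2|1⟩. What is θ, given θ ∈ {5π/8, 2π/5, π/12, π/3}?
π/3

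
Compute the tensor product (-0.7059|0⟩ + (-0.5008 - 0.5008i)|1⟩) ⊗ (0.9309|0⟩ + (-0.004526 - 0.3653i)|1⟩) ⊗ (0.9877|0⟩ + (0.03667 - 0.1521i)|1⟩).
-0.649|000⟩ + (-0.0241 + 0.09995i)|001⟩ + (0.003156 + 0.2547i)|010⟩ + (0.03934 + 0.00897i)|011⟩ + (-0.4605 - 0.4605i)|100⟩ + (-0.088 + 0.05381i)|101⟩ + (-0.1785 + 0.1829i)|110⟩ + (0.02154 + 0.03427i)|111⟩

amp(|b₁b₂…⟩) = product of the factor amplitudes for bits b₁, b₂, …; only kets whose every factor amplitude is nonzero survive.
|000⟩: (-0.7059)(0.9309)(0.9877) = -0.649
|001⟩: (-0.7059)(0.9309)(0.03667 - 0.1521i) = (-0.0241 + 0.09995i)
|010⟩: (-0.7059)(-0.004526 - 0.3653i)(0.9877) = (0.003156 + 0.2547i)
|011⟩: (-0.7059)(-0.004526 - 0.3653i)(0.03667 - 0.1521i) = (0.03934 + 0.00897i)
|100⟩: (-0.5008 - 0.5008i)(0.9309)(0.9877) = (-0.4605 - 0.4605i)
|101⟩: (-0.5008 - 0.5008i)(0.9309)(0.03667 - 0.1521i) = (-0.088 + 0.05381i)
|110⟩: (-0.5008 - 0.5008i)(-0.004526 - 0.3653i)(0.9877) = (-0.1785 + 0.1829i)
|111⟩: (-0.5008 - 0.5008i)(-0.004526 - 0.3653i)(0.03667 - 0.1521i) = (0.02154 + 0.03427i)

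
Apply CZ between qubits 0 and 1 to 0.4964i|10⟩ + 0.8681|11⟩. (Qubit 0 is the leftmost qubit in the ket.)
0.4964i|10⟩ - 0.8681|11⟩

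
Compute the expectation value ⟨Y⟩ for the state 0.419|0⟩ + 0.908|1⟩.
0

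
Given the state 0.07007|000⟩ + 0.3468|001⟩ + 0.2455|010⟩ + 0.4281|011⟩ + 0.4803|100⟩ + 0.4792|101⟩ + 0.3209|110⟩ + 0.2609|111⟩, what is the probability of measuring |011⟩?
0.1833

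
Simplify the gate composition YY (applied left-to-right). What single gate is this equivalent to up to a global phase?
I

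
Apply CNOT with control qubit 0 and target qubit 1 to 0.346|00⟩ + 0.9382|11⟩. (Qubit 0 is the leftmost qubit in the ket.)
0.346|00⟩ + 0.9382|10⟩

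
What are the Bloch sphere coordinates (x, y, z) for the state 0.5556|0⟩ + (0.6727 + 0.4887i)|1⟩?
(0.7475, 0.543, -0.3827)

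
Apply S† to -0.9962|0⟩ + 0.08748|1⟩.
-0.9962|0⟩ - 0.08748i|1⟩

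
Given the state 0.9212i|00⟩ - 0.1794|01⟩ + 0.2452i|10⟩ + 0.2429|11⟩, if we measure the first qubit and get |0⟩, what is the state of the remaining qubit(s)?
0.9816i|0⟩ - 0.1912|1⟩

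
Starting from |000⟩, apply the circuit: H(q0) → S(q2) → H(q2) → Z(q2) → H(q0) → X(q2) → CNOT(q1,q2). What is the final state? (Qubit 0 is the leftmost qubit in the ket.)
-1/√2|000⟩ + 1/√2|001⟩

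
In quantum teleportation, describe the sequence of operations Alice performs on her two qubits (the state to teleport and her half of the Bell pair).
CNOT (state → Bell), then H on state qubit, then measure both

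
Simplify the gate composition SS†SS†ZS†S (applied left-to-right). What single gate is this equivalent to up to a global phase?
Z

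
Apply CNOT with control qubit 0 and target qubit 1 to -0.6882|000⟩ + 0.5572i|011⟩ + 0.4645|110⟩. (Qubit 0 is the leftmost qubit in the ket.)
-0.6882|000⟩ + 0.5572i|011⟩ + 0.4645|100⟩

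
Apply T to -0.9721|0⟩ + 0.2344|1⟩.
-0.9721|0⟩ + (0.1657 + 0.1657i)|1⟩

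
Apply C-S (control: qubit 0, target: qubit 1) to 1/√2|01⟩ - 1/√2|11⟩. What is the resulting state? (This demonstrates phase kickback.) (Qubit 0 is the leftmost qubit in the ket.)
1/√2|01⟩ - (1/√2)i|11⟩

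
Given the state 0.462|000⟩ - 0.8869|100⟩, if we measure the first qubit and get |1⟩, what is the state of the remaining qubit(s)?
-|00⟩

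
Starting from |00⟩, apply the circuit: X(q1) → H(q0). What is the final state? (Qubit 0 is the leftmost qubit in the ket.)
1/√2|01⟩ + 1/√2|11⟩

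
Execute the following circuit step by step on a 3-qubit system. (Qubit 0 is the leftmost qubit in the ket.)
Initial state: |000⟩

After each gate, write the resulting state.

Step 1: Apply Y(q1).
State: i|010⟩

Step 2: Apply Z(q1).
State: -i|010⟩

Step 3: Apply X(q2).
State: -i|011⟩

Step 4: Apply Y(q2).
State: -|010⟩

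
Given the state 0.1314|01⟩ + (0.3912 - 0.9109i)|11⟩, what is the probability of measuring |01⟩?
0.01727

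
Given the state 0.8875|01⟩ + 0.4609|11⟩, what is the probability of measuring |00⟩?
0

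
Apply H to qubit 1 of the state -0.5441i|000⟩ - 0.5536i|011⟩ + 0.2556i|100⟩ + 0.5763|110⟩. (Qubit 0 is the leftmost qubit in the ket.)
-0.3847i|000⟩ - 0.3915i|001⟩ - 0.3847i|010⟩ + 0.3915i|011⟩ + (0.4075 + 0.1807i)|100⟩ + (-0.4075 + 0.1807i)|110⟩

H on qubit 1 mixes each pair of kets that differ only in qubit 1: amplitudes (a, b) of (|…0…⟩, |…1…⟩) become ((a + b)/√2, (a − b)/√2). Kets absent from the input have amplitude 0.
(|000⟩, |010⟩): (a, b) = (-0.5441i, 0) → (-0.3847i, -0.3847i)
(|001⟩, |011⟩): (a, b) = (0, -0.5536i) → (-0.3915i, 0.3915i)
(|100⟩, |110⟩): (a, b) = (0.2556i, 0.5763) → ((0.4075 + 0.1807i), (-0.4075 + 0.1807i))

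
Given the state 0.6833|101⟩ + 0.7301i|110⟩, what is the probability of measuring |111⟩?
0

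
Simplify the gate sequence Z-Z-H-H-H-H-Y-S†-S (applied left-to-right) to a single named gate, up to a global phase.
Y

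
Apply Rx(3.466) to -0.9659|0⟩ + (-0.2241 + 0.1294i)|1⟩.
(0.2837 + 0.2212i)|0⟩ + (0.03619 + 0.9323i)|1⟩

Rx(3.466) = [[cos(θ/2), −i·sin(θ/2)], [−i·sin(θ/2), cos(θ/2)]]; θ = 3.466, cos(θ/2) ≈ -0.161493, sin(θ/2) ≈ 0.986874.
With a = amp(|0⟩) = -0.9659 and b = amp(|1⟩) = (-0.2241 + 0.1294i):
new amp(|0⟩) = (-0.161493)·a + (-0.986874i)·b = (0.2837 + 0.2212i)
new amp(|1⟩) = (-0.986874i)·a + (-0.161493)·b = (0.03619 + 0.9323i)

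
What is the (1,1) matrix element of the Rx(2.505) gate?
0.3129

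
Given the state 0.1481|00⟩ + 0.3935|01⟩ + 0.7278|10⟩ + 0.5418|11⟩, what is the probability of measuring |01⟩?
0.1548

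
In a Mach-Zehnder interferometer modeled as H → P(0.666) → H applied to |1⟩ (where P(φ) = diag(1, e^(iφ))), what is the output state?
(0.1069 - 0.3089i)|0⟩ + (0.8931 + 0.3089i)|1⟩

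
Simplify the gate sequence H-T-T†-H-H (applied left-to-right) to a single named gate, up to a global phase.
H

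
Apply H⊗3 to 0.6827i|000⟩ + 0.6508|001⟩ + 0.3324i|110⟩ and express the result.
(0.2301 + 0.3589i)|000⟩ + (-0.2301 + 0.3589i)|001⟩ + (0.2301 + 0.1238i)|010⟩ + (-0.2301 + 0.1238i)|011⟩ + (0.2301 + 0.1238i)|100⟩ + (-0.2301 + 0.1238i)|101⟩ + (0.2301 + 0.3589i)|110⟩ + (-0.2301 + 0.3589i)|111⟩

H⊗3 gives amp(|y⟩) = (1/2√2) Σ_x (−1)^(x·y) amp(|x⟩), where x·y is the number of positions in which both x and y have a 1.
|000⟩: (0.6827i + 0.6508 + 0.3324i)/(2√2) = (0.2301 + 0.3589i)
|001⟩: (0.6827i - 0.6508 + 0.3324i)/(2√2) = (-0.2301 + 0.3589i)
|010⟩: (0.6827i + 0.6508 - 0.3324i)/(2√2) = (0.2301 + 0.1238i)
|011⟩: (0.6827i - 0.6508 - 0.3324i)/(2√2) = (-0.2301 + 0.1238i)
|100⟩: (0.6827i + 0.6508 - 0.3324i)/(2√2) = (0.2301 + 0.1238i)
|101⟩: (0.6827i - 0.6508 - 0.3324i)/(2√2) = (-0.2301 + 0.1238i)
|110⟩: (0.6827i + 0.6508 + 0.3324i)/(2√2) = (0.2301 + 0.3589i)
|111⟩: (0.6827i - 0.6508 + 0.3324i)/(2√2) = (-0.2301 + 0.3589i)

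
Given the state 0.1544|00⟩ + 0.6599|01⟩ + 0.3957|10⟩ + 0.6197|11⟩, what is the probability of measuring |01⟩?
0.4355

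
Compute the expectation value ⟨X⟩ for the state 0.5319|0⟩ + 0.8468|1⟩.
0.9008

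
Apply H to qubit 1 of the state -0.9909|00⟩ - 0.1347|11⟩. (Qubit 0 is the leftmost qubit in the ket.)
-0.7007|00⟩ - 0.7007|01⟩ - 0.09525|10⟩ + 0.09525|11⟩

H on qubit 1 mixes each pair of kets that differ only in qubit 1: amplitudes (a, b) of (|…0…⟩, |…1…⟩) become ((a + b)/√2, (a − b)/√2). Kets absent from the input have amplitude 0.
(|00⟩, |01⟩): (a, b) = (-0.9909, 0) → (-0.7007, -0.7007)
(|10⟩, |11⟩): (a, b) = (0, -0.1347) → (-0.09525, 0.09525)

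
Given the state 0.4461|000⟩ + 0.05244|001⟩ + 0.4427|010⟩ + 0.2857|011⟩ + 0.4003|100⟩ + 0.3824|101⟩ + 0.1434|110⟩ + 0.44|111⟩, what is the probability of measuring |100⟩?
0.1602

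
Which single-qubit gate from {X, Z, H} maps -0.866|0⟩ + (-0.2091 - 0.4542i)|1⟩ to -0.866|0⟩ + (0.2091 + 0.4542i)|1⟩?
Z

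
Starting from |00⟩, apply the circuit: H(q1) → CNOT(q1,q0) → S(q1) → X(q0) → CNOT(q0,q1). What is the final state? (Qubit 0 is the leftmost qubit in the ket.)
(1/√2)i|01⟩ + 1/√2|11⟩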